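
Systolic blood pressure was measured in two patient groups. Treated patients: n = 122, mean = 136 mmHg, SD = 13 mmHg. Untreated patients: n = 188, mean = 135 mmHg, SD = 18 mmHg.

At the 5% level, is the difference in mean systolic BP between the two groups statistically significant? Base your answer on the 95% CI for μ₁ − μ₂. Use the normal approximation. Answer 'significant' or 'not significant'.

not significant

Standard errors of each mean: 13/√122 = 1.1770 and 18/√188 = 1.3128.
SE(x̄₁ − x̄₂) = √(1.1770² + 1.3128²) = 1.7632 for independent samples with unequal variances.
With z* = 1.960, the margin is 1.960 × 1.7632 = 3.4559.
x̄₁ − x̄₂ = 136 − 135 = 1.0000; the interval is 1.0000 ± 3.4559 = (-2.4559, 4.4559).
The interval (-2.4559, 4.4559) contains 0, so the difference is not significant.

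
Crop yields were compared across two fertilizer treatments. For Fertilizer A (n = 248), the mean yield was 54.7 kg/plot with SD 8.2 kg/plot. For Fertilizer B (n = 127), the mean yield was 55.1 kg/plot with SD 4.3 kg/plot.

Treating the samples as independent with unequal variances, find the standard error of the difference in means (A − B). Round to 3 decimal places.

0.646

Per-group SEs: s₁/√n₁ = 8.2/√248 = 0.5207, s₂/√n₂ = 4.3/√127 = 0.3816.
Unpooled SE of the difference: √(0.27112849 + 0.14561856) = 0.6456.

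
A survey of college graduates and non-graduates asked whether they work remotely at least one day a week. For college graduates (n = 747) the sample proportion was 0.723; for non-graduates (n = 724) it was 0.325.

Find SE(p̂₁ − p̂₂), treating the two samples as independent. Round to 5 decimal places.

Each SE is √(p̂(1−p̂)/n): √(0.7230·0.2770/747) = 0.01637 and √(0.3250·0.6750/724) = 0.01741.
SE(p̂₁ − p̂₂) = √(SE₁² + SE₂²) = √(0.0002679769 + 0.0003031081) = 0.02390, since the two samples are independent.

0.02390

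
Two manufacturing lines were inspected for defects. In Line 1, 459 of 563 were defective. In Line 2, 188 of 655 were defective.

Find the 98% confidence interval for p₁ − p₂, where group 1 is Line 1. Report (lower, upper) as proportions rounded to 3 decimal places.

p̂₁ = 459/563 = 0.8153 and p̂₂ = 188/655 = 0.2870.
SE₁ = √(p̂₁(1−p̂₁)/n₁) = √(0.8153·0.1847/563) = 0.01635; SE₂ = √(0.2870·0.7130/655) = 0.01768.
Independent samples: SE of the difference = √(SE₁² + SE₂²) = √(0.0002673225 + 0.0003125824) = 0.02408.
z* for 98% confidence is 2.326, so the margin of error is 2.326 × 0.02408 = 0.05601.
Point estimate p̂₁ − p̂₂ = 0.8153 − 0.2870 = 0.5283.
0.5283 ± 0.05601 → (0.472, 0.584).

(0.472, 0.584)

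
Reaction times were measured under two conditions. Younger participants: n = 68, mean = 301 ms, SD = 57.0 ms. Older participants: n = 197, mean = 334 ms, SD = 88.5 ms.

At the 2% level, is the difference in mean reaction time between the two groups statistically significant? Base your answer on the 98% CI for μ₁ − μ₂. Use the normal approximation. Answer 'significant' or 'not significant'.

Per-group SEs: s₁/√n₁ = 57.0/√68 = 6.9123, s₂/√n₂ = 88.5/√197 = 6.3054.
Unpooled SE of the difference: √(47.77989129 + 39.75806916) = 9.3562.
Margin of error = z* · SE = 2.326 × 9.3562 = 21.7625.
x̄₁ − x̄₂ = 301 − 334 = -33.0000.
CI: -33.0000 ± 21.7625 = (-54.7625, -11.2375).
The interval (-54.7625, -11.2375) does not contain 0, so the difference is significant.

significant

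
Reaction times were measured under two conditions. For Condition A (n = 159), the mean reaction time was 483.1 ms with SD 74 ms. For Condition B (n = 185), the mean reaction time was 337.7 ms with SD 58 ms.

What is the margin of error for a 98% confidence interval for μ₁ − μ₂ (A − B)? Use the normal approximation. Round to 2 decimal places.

16.87

Standard errors of each mean: 74/√159 = 5.8686 and 58/√185 = 4.2642.
SE(x̄₁ − x̄₂) = √(5.8686² + 4.2642²) = 7.2542 for independent samples with unequal variances.
With z* = 2.326, the margin is 2.326 × 7.2542 = 16.8733.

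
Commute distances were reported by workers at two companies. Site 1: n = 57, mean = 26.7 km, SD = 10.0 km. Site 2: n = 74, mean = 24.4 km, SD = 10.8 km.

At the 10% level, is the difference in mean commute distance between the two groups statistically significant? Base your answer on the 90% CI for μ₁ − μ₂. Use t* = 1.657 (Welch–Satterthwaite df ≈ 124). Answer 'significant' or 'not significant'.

not significant

Per-group SEs: s₁/√n₁ = 10.0/√57 = 1.3245, s₂/√n₂ = 10.8/√74 = 1.2555.
Unpooled SE of the difference: √(1.75430025 + 1.57628025) = 1.8250.
Margin of error = t* · SE = 1.657 × 1.8250 = 3.0240.
x̄₁ − x̄₂ = 26.7 − 24.4 = 2.3000.
CI: 2.3000 ± 3.0240 = (-0.7240, 5.3240).
The interval (-0.7240, 5.3240) contains 0, so the difference is not significant.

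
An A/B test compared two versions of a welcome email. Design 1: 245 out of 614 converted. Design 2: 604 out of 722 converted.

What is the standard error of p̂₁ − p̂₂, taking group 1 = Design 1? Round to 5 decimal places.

0.02408

First, p̂₁ = 245/614 = 0.3990; p̂₂ = 604/722 = 0.8366.
The two standard errors are √(0.3990×0.6010/614) = 0.01976 and √(0.8366×0.1634/722) = 0.01376.
Because the samples are independent, SE_diff = √(0.01976² + 0.01376²) = 0.02408.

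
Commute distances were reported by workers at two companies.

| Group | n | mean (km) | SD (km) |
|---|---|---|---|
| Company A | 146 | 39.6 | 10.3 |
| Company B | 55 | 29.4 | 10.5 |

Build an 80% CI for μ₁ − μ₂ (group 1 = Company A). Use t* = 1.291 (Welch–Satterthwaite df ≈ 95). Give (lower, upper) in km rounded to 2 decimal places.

(8.07, 12.33)

SE₁ = s₁/√n₁ = 10.3/√146 = 0.8524; SE₂ = 10.5/√55 = 1.4158.
Independent samples, unequal variances: SE_diff = √(SE₁² + SE₂²) = √(0.72658576 + 2.00448964) = 1.6526.
t* = 1.291, so margin of error = 1.291 × 1.6526 = 2.1335.
Difference in means = 39.6 − 29.4 = 10.2000.
10.2000 ± 2.1335 → (8.07, 12.33).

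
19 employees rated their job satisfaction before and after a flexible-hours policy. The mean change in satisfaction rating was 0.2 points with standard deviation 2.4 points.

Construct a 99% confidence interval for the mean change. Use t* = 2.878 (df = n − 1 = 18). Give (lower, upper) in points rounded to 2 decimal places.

(-1.38, 1.78)

Paired design: SE = s_d/√n = 2.4/√19 = 0.5506.
t* = 2.878; margin of error = 2.878 × 0.5506 = 1.5846.
0.2 ± 1.5846 → (-1.38, 1.78).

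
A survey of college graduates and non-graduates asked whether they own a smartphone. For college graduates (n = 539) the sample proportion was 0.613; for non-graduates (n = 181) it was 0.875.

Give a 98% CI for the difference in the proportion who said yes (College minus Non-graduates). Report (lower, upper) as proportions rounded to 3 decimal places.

(-0.337, -0.187)

The two standard errors are √(0.6130×0.3870/539) = 0.02098 and √(0.8750×0.1250/181) = 0.02458.
Because the samples are independent, SE_diff = √(0.02098² + 0.02458²) = 0.03232.
Using z* = 2.326 for 98%, ME = 2.326 × 0.03232 = 0.07518.
p̂₁ − p̂₂ = -0.2620; interval -0.2620 ± 0.07518 gives (-0.337, -0.187).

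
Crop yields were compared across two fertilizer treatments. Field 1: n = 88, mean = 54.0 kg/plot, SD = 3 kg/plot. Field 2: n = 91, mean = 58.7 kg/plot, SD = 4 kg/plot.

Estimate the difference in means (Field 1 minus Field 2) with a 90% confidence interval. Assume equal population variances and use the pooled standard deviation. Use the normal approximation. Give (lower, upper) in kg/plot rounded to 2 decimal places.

(-5.57, -3.83)

s_p = √[((n₁−1)s₁² + (n₂−1)s₂²)/(n₁+n₂−2)] = √[(87·3² + 90·4²)/177] = 3.5439.
SE = 3.5439·√(1/88 + 1/91) = 0.5298.
With z* = 1.645, margin = 1.645 × 0.5298 = 0.8715.
x̄₁ − x̄₂ = 54.0 − 58.7 = -4.7000; interval -4.7000 ± 0.8715 = (-5.57, -3.83).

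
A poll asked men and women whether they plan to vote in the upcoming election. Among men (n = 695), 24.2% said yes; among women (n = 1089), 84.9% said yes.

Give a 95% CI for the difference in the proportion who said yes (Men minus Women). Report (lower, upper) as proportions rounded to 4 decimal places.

SE₁ = √(p̂₁(1−p̂₁)/n₁) = √(0.2420·0.7580/695) = 0.01625; SE₂ = √(0.8490·0.1510/1089) = 0.01085.
Independent samples: SE of the difference = √(SE₁² + SE₂²) = √(0.0002640625 + 0.0001177225) = 0.01954.
z* for 95% confidence is 1.960, so the margin of error is 1.960 × 0.01954 = 0.03830.
Point estimate p̂₁ − p̂₂ = 0.2420 − 0.8490 = -0.6070.
-0.6070 ± 0.03830 → (-0.6453, -0.5687).

(-0.6453, -0.5687)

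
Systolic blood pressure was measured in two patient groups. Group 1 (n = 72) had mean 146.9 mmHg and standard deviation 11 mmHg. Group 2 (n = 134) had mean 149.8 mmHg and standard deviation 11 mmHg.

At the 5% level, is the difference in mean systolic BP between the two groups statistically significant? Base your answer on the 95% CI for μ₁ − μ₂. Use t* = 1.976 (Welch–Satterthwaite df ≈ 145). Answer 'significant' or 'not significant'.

Standard errors of each mean: 11/√72 = 1.2964 and 11/√134 = 0.9503.
SE(x̄₁ − x̄₂) = √(1.2964² + 0.9503²) = 1.6074 for independent samples with unequal variances.
With t* = 1.976, the margin is 1.976 × 1.6074 = 3.1762.
x̄₁ − x̄₂ = 146.9 − 149.8 = -2.9000; the interval is -2.9000 ± 3.1762 = (-6.0762, 0.2762).
The interval (-6.0762, 0.2762) contains 0, so the difference is not significant.

not significant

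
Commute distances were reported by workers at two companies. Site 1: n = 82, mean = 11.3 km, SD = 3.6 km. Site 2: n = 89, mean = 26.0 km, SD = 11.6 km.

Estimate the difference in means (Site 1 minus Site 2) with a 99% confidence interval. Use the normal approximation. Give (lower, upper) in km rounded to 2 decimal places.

(-18.03, -11.37)

Per-group SEs: s₁/√n₁ = 3.6/√82 = 0.3976, s₂/√n₂ = 11.6/√89 = 1.2296.
Unpooled SE of the difference: √(0.15808576 + 1.51191616) = 1.2923.
Margin of error = z* · SE = 2.576 × 1.2923 = 3.3290.
x̄₁ − x̄₂ = 11.3 − 26.0 = -14.7000.
CI: -14.7000 ± 3.3290 = (-18.03, -11.37).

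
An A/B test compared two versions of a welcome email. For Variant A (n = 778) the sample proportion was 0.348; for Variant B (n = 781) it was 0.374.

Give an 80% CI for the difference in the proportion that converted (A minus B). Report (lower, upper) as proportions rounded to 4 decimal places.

SE₁ = √(p̂₁(1−p̂₁)/n₁) = √(0.3480·0.6520/778) = 0.01708; SE₂ = √(0.3740·0.6260/781) = 0.01731.
Independent samples: SE of the difference = √(SE₁² + SE₂²) = √(0.0002917264 + 0.0002996361) = 0.02432.
z* for 80% confidence is 1.282, so the margin of error is 1.282 × 0.02432 = 0.03118.
Point estimate p̂₁ − p̂₂ = 0.3480 − 0.3740 = -0.0260.
-0.0260 ± 0.03118 → (-0.0572, 0.0052).

(-0.0572, 0.0052)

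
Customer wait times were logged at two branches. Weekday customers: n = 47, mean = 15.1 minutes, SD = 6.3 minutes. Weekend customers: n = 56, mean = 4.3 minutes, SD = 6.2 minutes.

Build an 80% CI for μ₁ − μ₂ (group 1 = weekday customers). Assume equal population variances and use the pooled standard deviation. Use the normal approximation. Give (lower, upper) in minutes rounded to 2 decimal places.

s_p = √[((n₁−1)s₁² + (n₂−1)s₂²)/(n₁+n₂−2)] = √[(46·6.3² + 55·6.2²)/101] = 6.2457.
SE = 6.2457·√(1/47 + 1/56) = 1.2355.
With z* = 1.282, margin = 1.282 × 1.2355 = 1.5839.
x̄₁ − x̄₂ = 15.1 − 4.3 = 10.8000; interval 10.8000 ± 1.5839 = (9.22, 12.38).

(9.22, 12.38)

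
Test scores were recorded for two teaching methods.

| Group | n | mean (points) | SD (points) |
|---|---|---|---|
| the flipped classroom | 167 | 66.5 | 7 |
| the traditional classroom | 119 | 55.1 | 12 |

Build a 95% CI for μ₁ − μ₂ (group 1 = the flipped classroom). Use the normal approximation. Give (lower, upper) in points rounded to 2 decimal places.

SE₁ = s₁/√n₁ = 7/√167 = 0.5417; SE₂ = 12/√119 = 1.1000.
Independent samples, unequal variances: SE_diff = √(SE₁² + SE₂²) = √(0.29343889 + 1.21) = 1.2261.
z* = 1.960, so margin of error = 1.960 × 1.2261 = 2.4032.
Difference in means = 66.5 − 55.1 = 11.4000.
11.4000 ± 2.4032 → (9.00, 13.80).

(9.00, 13.80)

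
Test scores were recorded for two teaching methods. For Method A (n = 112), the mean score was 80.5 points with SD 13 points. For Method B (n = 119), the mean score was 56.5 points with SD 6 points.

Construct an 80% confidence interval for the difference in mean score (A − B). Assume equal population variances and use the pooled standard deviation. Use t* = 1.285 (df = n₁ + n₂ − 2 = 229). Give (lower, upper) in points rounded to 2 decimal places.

Pooled variance s_p² = [111·13² + 118·6²] / (112+119−2) = 100.4672, so s_p = 10.0233.
SE_diff = s_p·√(1/n₁ + 1/n₂) = 10.0233·√(1/112 + 1/119) = 1.3196.
t* = 1.285; margin = 1.285 × 1.3196 = 1.6957.
Difference = 80.5 − 56.5 = 24.0000.
24.0000 ± 1.6957 → (22.30, 25.70).

(22.30, 25.70)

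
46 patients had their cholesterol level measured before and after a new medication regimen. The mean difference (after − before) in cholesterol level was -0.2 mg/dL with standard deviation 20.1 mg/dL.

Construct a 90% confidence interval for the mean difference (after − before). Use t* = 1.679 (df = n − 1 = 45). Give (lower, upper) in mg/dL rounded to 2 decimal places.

This is a matched-pairs design, so SE = s_d/√n = 20.1/√46 = 2.9636.
Margin = 1.679 × 2.9636 = 4.9759; the interval is -0.2 ± 4.9759 = (-5.18, 4.78).

(-5.18, 4.78)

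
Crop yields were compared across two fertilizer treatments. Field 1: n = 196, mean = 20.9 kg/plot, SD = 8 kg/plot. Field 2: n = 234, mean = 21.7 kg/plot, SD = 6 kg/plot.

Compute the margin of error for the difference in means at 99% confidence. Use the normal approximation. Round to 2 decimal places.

1.79

Per-group SEs: s₁/√n₁ = 8/√196 = 0.5714, s₂/√n₂ = 6/√234 = 0.3922.
Unpooled SE of the difference: √(0.32649796 + 0.15382084) = 0.6931.
Margin of error = z* · SE = 2.576 × 0.6931 = 1.7854.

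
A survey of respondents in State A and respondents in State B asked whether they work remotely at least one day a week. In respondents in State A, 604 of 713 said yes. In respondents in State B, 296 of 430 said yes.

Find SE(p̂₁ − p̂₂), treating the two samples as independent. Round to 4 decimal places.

p̂₁ = 604/713 = 0.8471 and p̂₂ = 296/430 = 0.6884.
SE₁ = √(p̂₁(1−p̂₁)/n₁) = √(0.8471·0.1529/713) = 0.01348; SE₂ = √(0.6884·0.3116/430) = 0.02233.
Independent samples: SE of the difference = √(SE₁² + SE₂²) = √(0.0001817104 + 0.0004986289) = 0.02608.

0.0261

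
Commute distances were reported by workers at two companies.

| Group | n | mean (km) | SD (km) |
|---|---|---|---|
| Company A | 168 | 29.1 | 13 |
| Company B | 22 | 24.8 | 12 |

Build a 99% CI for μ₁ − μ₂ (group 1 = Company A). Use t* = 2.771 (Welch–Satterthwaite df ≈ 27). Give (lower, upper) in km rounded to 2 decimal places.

(-3.31, 11.91)

Per-group SEs: s₁/√n₁ = 13/√168 = 1.0030, s₂/√n₂ = 12/√22 = 2.5584.
Unpooled SE of the difference: √(1.006009 + 6.54541056) = 2.7480.
Margin of error = t* · SE = 2.771 × 2.7480 = 7.6147.
x̄₁ − x̄₂ = 29.1 − 24.8 = 4.3000.
CI: 4.3000 ± 7.6147 = (-3.31, 11.91).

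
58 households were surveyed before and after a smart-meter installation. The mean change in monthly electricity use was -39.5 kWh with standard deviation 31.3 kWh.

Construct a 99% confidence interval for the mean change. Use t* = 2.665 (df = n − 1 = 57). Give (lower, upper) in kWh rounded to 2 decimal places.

Paired design: SE = s_d/√n = 31.3/√58 = 4.1099.
t* = 2.665; margin of error = 2.665 × 4.1099 = 10.9529.
-39.5 ± 10.9529 → (-50.45, -28.55).

(-50.45, -28.55)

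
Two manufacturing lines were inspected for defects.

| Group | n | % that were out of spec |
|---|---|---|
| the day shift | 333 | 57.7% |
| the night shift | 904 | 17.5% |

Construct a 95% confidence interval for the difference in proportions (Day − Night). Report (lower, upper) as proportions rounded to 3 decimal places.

Each SE is √(p̂(1−p̂)/n): √(0.5770·0.4230/333) = 0.02707 and √(0.1750·0.8250/904) = 0.01264.
SE(p̂₁ − p̂₂) = √(SE₁² + SE₂²) = √(0.0007327849 + 0.0001597696) = 0.02988, since the two samples are independent.
At 95% confidence z* = 1.960; margin = 1.960 × 0.02988 = 0.05856.
The difference is 0.5770 − 0.1750 = 0.4020, so the interval is 0.4020 ± 0.05856 = (0.343, 0.461).

(0.343, 0.461)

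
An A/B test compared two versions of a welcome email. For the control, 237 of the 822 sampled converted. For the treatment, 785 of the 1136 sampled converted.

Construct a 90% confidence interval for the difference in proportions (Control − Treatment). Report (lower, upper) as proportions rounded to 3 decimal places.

(-0.437, -0.368)

First, p̂₁ = 237/822 = 0.2883; p̂₂ = 785/1136 = 0.6910.
The two standard errors are √(0.2883×0.7117/822) = 0.01580 and √(0.6910×0.3090/1136) = 0.01371.
Because the samples are independent, SE_diff = √(0.01580² + 0.01371²) = 0.02092.
Using z* = 1.645 for 90%, ME = 1.645 × 0.02092 = 0.03441.
p̂₁ − p̂₂ = -0.4027; interval -0.4027 ± 0.03441 gives (-0.437, -0.368).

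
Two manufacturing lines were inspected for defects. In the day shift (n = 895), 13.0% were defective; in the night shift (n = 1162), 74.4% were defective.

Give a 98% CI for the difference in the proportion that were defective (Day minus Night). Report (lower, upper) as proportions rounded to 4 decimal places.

SE₁ = √(p̂₁(1−p̂₁)/n₁) = √(0.1300·0.8700/895) = 0.01124; SE₂ = √(0.7440·0.2560/1162) = 0.01280.
Independent samples: SE of the difference = √(SE₁² + SE₂²) = √(0.0001263376 + 0.00016384) = 0.01703.
z* for 98% confidence is 2.326, so the margin of error is 2.326 × 0.01703 = 0.03961.
Point estimate p̂₁ − p̂₂ = 0.1300 − 0.7440 = -0.6140.
-0.6140 ± 0.03961 → (-0.6536, -0.5744).

(-0.6536, -0.5744)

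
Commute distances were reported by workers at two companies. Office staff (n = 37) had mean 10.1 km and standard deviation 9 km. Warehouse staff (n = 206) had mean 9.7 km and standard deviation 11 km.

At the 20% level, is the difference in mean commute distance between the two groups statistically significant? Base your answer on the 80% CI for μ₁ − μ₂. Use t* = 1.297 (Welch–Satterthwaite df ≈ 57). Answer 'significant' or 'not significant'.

SE₁ = s₁/√n₁ = 9/√37 = 1.4796; SE₂ = 11/√206 = 0.7664.
Independent samples, unequal variances: SE_diff = √(SE₁² + SE₂²) = √(2.18921616 + 0.58736896) = 1.6663.
t* = 1.297, so margin of error = 1.297 × 1.6663 = 2.1612.
Difference in means = 10.1 − 9.7 = 0.4000.
0.4000 ± 2.1612 → (-1.7612, 2.5612).
The interval (-1.7612, 2.5612) contains 0, so the difference is not significant.

not significant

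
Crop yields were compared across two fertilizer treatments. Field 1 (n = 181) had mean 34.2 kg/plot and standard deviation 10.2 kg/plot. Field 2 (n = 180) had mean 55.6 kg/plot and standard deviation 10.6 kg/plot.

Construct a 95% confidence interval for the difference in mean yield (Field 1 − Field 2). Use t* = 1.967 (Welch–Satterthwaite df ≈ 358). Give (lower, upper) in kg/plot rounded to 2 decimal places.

Per-group SEs: s₁/√n₁ = 10.2/√181 = 0.7582, s₂/√n₂ = 10.6/√180 = 0.7901.
Unpooled SE of the difference: √(0.57486724 + 0.62425801) = 1.0950.
Margin of error = t* · SE = 1.967 × 1.0950 = 2.1539.
x̄₁ − x̄₂ = 34.2 − 55.6 = -21.4000.
CI: -21.4000 ± 2.1539 = (-23.55, -19.25).

(-23.55, -19.25)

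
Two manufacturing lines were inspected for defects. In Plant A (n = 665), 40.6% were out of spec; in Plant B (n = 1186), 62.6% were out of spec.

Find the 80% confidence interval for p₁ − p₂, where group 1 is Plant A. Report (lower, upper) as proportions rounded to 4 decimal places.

SE₁ = √(p̂₁(1−p̂₁)/n₁) = √(0.4060·0.5940/665) = 0.01904; SE₂ = √(0.6260·0.3740/1186) = 0.01405.
Independent samples: SE of the difference = √(SE₁² + SE₂²) = √(0.0003625216 + 0.0001974025) = 0.02366.
z* for 80% confidence is 1.282, so the margin of error is 1.282 × 0.02366 = 0.03033.
Point estimate p̂₁ − p̂₂ = 0.4060 − 0.6260 = -0.2200.
-0.2200 ± 0.03033 → (-0.2503, -0.1897).

(-0.2503, -0.1897)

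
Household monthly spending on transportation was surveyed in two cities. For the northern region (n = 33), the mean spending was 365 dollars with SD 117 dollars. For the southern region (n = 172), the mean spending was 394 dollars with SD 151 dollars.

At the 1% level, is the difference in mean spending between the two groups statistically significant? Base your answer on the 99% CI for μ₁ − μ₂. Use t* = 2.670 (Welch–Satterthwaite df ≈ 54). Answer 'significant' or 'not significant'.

not significant

Per-group SEs: s₁/√n₁ = 117/√33 = 20.3671, s₂/√n₂ = 151/√172 = 11.5136.
Unpooled SE of the difference: √(414.81876241 + 132.56298496) = 23.3962.
Margin of error = t* · SE = 2.670 × 23.3962 = 62.4679.
x̄₁ − x̄₂ = 365 − 394 = -29.0000.
CI: -29.0000 ± 62.4679 = (-91.4679, 33.4679).
The interval (-91.4679, 33.4679) contains 0, so the difference is not significant.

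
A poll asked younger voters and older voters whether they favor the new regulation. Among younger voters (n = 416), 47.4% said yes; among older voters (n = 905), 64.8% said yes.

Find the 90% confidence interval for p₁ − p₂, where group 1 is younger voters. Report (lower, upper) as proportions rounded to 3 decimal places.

(-0.222, -0.126)

Each SE is √(p̂(1−p̂)/n): √(0.4740·0.5260/416) = 0.02448 and √(0.6480·0.3520/905) = 0.01588.
SE(p̂₁ − p̂₂) = √(SE₁² + SE₂²) = √(0.0005992704 + 0.0002521744) = 0.02918, since the two samples are independent.
At 90% confidence z* = 1.645; margin = 1.645 × 0.02918 = 0.04800.
The difference is 0.4740 − 0.6480 = -0.1740, so the interval is -0.1740 ± 0.04800 = (-0.222, -0.126).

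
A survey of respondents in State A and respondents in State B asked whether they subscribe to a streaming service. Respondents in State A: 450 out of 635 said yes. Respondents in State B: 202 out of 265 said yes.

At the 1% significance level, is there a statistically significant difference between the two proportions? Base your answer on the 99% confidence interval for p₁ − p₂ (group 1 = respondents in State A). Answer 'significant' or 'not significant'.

p̂₁ = 450/635 = 0.7087 and p̂₂ = 202/265 = 0.7623.
SE₁ = √(p̂₁(1−p̂₁)/n₁) = √(0.7087·0.2913/635) = 0.01803; SE₂ = √(0.7623·0.2377/265) = 0.02615.
Independent samples: SE of the difference = √(SE₁² + SE₂²) = √(0.0003250809 + 0.0006838225) = 0.03176.
z* for 99% confidence is 2.576, so the margin of error is 2.576 × 0.03176 = 0.08181.
Point estimate p̂₁ − p̂₂ = 0.7087 − 0.7623 = -0.0536.
-0.0536 ± 0.08181 → (-0.13541, 0.02821).
The interval (-0.13541, 0.02821) contains 0, so the difference is not significant.

not significant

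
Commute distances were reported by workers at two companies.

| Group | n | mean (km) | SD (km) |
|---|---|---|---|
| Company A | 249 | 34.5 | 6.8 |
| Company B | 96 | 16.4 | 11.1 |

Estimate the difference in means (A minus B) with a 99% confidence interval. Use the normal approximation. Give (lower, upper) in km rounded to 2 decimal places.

SE₁ = s₁/√n₁ = 6.8/√249 = 0.4309; SE₂ = 11.1/√96 = 1.1329.
Independent samples, unequal variances: SE_diff = √(SE₁² + SE₂²) = √(0.18567481 + 1.28346241) = 1.2121.
z* = 2.576, so margin of error = 2.576 × 1.2121 = 3.1224.
Difference in means = 34.5 − 16.4 = 18.1000.
18.1000 ± 3.1224 → (14.98, 21.22).

(14.98, 21.22)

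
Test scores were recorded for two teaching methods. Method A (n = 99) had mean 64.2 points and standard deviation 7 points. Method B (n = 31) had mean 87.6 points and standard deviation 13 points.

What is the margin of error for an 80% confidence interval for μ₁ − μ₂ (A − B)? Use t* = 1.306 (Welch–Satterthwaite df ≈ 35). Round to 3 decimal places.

Per-group SEs: s₁/√n₁ = 7/√99 = 0.7035, s₂/√n₂ = 13/√31 = 2.3349.
Unpooled SE of the difference: √(0.49491225 + 5.45175801) = 2.4386.
Margin of error = t* · SE = 1.306 × 2.4386 = 3.1848.

3.185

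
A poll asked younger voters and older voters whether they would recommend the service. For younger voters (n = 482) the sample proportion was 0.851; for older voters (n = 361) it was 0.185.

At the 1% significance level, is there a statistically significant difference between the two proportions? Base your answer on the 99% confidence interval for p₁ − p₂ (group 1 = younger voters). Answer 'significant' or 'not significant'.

Each SE is √(p̂(1−p̂)/n): √(0.8510·0.1490/482) = 0.01622 and √(0.1850·0.8150/361) = 0.02044.
SE(p̂₁ − p̂₂) = √(SE₁² + SE₂²) = √(0.0002630884 + 0.0004177936) = 0.02609, since the two samples are independent.
At 99% confidence z* = 2.576; margin = 2.576 × 0.02609 = 0.06721.
The difference is 0.8510 − 0.1850 = 0.6660, so the interval is 0.6660 ± 0.06721 = (0.59879, 0.73321).
The interval (0.59879, 0.73321) does not contain 0, so the difference is significant.

significant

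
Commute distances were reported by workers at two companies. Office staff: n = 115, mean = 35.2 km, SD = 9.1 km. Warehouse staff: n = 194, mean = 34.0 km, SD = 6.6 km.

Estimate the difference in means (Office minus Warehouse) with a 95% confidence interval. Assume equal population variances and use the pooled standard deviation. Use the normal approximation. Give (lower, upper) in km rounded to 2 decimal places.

(-0.56, 2.96)

s_p = √[((n₁−1)s₁² + (n₂−1)s₂²)/(n₁+n₂−2)] = √[(114·9.1² + 193·6.6²)/307] = 7.6246.
SE = 7.6246·√(1/115 + 1/194) = 0.8973.
With z* = 1.960, margin = 1.960 × 0.8973 = 1.7587.
x̄₁ − x̄₂ = 35.2 − 34.0 = 1.2000; interval 1.2000 ± 1.7587 = (-0.56, 2.96).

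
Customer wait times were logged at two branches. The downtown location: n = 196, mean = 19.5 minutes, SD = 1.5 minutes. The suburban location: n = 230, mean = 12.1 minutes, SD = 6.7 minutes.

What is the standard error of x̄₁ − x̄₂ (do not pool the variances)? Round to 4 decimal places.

Standard errors of each mean: 1.5/√196 = 0.1071 and 6.7/√230 = 0.4418.
SE(x̄₁ − x̄₂) = √(0.1071² + 0.4418²) = 0.4546 for independent samples with unequal variances.

0.4546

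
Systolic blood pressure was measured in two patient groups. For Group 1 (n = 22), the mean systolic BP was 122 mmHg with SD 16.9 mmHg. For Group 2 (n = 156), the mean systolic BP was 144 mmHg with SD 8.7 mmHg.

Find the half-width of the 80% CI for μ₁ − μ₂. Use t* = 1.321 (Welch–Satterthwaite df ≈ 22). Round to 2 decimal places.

SE₁ = s₁/√n₁ = 16.9/√22 = 3.6031; SE₂ = 8.7/√156 = 0.6966.
Independent samples, unequal variances: SE_diff = √(SE₁² + SE₂²) = √(12.98232961 + 0.48525156) = 3.6698.
t* = 1.321, so margin of error = 1.321 × 3.6698 = 4.8478.

4.85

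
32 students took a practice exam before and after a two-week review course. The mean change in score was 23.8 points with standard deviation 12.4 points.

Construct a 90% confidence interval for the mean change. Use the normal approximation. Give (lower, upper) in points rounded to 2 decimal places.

This is a matched-pairs design, so SE = s_d/√n = 12.4/√32 = 2.1920.
Margin = 1.645 × 2.1920 = 3.6058; the interval is 23.8 ± 3.6058 = (20.19, 27.41).

(20.19, 27.41)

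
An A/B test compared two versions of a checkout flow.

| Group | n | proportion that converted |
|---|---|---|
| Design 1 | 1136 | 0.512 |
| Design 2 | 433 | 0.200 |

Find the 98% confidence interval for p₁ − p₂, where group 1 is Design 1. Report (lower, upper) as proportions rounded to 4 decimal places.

Each SE is √(p̂(1−p̂)/n): √(0.5120·0.4880/1136) = 0.01483 and √(0.2000·0.8000/433) = 0.01922.
SE(p̂₁ − p̂₂) = √(SE₁² + SE₂²) = √(0.0002199289 + 0.0003694084) = 0.02428, since the two samples are independent.
At 98% confidence z* = 2.326; margin = 2.326 × 0.02428 = 0.05648.
The difference is 0.5120 − 0.2000 = 0.3120, so the interval is 0.3120 ± 0.05648 = (0.2555, 0.3685).

(0.2555, 0.3685)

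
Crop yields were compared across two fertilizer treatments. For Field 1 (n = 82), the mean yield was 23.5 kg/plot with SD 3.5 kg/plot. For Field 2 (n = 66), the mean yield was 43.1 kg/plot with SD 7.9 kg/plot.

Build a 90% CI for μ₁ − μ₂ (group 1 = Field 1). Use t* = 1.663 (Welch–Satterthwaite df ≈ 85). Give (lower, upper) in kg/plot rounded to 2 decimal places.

SE₁ = s₁/√n₁ = 3.5/√82 = 0.3865; SE₂ = 7.9/√66 = 0.9724.
Independent samples, unequal variances: SE_diff = √(SE₁² + SE₂²) = √(0.14938225 + 0.94556176) = 1.0464.
t* = 1.663, so margin of error = 1.663 × 1.0464 = 1.7402.
Difference in means = 23.5 − 43.1 = -19.6000.
-19.6000 ± 1.7402 → (-21.34, -17.86).

(-21.34, -17.86)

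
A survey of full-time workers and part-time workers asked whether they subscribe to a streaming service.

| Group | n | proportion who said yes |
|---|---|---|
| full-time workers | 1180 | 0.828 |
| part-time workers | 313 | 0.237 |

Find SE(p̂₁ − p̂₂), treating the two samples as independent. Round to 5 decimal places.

Each SE is √(p̂(1−p̂)/n): √(0.8280·0.1720/1180) = 0.01099 and √(0.2370·0.7630/313) = 0.02404.
SE(p̂₁ − p̂₂) = √(SE₁² + SE₂²) = √(0.0001207801 + 0.0005779216) = 0.02643, since the two samples are independent.

0.02643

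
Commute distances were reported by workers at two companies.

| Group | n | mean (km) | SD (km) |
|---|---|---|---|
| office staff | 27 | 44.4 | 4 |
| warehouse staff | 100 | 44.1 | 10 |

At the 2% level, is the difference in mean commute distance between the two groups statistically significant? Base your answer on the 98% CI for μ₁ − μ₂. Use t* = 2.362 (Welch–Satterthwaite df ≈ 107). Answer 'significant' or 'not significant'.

Standard errors of each mean: 4/√27 = 0.7698 and 10/√100 = 1.0000.
SE(x̄₁ − x̄₂) = √(0.7698² + 1.0000²) = 1.2620 for independent samples with unequal variances.
With t* = 2.362, the margin is 2.362 × 1.2620 = 2.9808.
x̄₁ − x̄₂ = 44.4 − 44.1 = 0.3000; the interval is 0.3000 ± 2.9808 = (-2.6808, 3.2808).
The interval (-2.6808, 3.2808) contains 0, so the difference is not significant.

not significant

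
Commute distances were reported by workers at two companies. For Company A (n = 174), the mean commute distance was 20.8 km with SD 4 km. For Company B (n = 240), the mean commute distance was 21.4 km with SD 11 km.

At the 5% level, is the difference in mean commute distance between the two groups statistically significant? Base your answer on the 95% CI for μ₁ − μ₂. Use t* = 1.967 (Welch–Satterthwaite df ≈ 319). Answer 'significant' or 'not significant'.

not significant

Standard errors of each mean: 4/√174 = 0.3032 and 11/√240 = 0.7100.
SE(x̄₁ − x̄₂) = √(0.3032² + 0.7100²) = 0.7720 for independent samples with unequal variances.
With t* = 1.967, the margin is 1.967 × 0.7720 = 1.5185.
x̄₁ − x̄₂ = 20.8 − 21.4 = -0.6000; the interval is -0.6000 ± 1.5185 = (-2.1185, 0.9185).
The interval (-2.1185, 0.9185) contains 0, so the difference is not significant.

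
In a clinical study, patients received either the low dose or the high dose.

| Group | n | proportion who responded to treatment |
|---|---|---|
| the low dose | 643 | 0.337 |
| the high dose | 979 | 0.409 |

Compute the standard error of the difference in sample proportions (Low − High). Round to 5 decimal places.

0.02438

SE₁ = √(p̂₁(1−p̂₁)/n₁) = √(0.3370·0.6630/643) = 0.01864; SE₂ = √(0.4090·0.5910/979) = 0.01571.
Independent samples: SE of the difference = √(SE₁² + SE₂²) = √(0.0003474496 + 0.0002468041) = 0.02438.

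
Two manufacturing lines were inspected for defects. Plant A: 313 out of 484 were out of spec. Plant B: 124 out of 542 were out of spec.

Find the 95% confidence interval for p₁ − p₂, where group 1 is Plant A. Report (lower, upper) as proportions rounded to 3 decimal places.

First, p̂₁ = 313/484 = 0.6467; p̂₂ = 124/542 = 0.2288.
The two standard errors are √(0.6467×0.3533/484) = 0.02173 and √(0.2288×0.7712/542) = 0.01804.
Because the samples are independent, SE_diff = √(0.02173² + 0.01804²) = 0.02824.
Using z* = 1.960 for 95%, ME = 1.960 × 0.02824 = 0.05535.
p̂₁ − p̂₂ = 0.4179; interval 0.4179 ± 0.05535 gives (0.363, 0.473).

(0.363, 0.473)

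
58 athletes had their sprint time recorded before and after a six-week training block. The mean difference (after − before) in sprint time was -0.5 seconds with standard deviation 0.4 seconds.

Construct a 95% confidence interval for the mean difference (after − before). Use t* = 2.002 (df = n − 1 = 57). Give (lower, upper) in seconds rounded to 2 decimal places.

This is a matched-pairs design, so SE = s_d/√n = 0.4/√58 = 0.0525.
Margin = 2.002 × 0.0525 = 0.1051; the interval is -0.5 ± 0.1051 = (-0.61, -0.39).

(-0.61, -0.39)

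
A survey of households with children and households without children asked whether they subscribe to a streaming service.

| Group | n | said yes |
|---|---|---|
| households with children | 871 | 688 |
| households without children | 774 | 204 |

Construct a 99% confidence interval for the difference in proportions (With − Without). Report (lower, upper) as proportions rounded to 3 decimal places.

p̂₁ = 688/871 = 0.7899 and p̂₂ = 204/774 = 0.2636.
SE₁ = √(p̂₁(1−p̂₁)/n₁) = √(0.7899·0.2101/871) = 0.01380; SE₂ = √(0.2636·0.7364/774) = 0.01584.
Independent samples: SE of the difference = √(SE₁² + SE₂²) = √(0.00019044 + 0.0002509056) = 0.02101.
z* for 99% confidence is 2.576, so the margin of error is 2.576 × 0.02101 = 0.05412.
Point estimate p̂₁ − p̂₂ = 0.7899 − 0.2636 = 0.5263.
0.5263 ± 0.05412 → (0.472, 0.580).

(0.472, 0.580)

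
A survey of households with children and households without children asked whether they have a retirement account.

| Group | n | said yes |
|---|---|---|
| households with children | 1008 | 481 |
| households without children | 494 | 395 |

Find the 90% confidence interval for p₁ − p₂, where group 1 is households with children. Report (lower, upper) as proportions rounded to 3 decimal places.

(-0.362, -0.283)

First, p̂₁ = 481/1008 = 0.4772; p̂₂ = 395/494 = 0.7996.
The two standard errors are √(0.4772×0.5228/1008) = 0.01573 and √(0.7996×0.2004/494) = 0.01801.
Because the samples are independent, SE_diff = √(0.01573² + 0.01801²) = 0.02391.
Using z* = 1.645 for 90%, ME = 1.645 × 0.02391 = 0.03933.
p̂₁ − p̂₂ = -0.3224; interval -0.3224 ± 0.03933 gives (-0.362, -0.283).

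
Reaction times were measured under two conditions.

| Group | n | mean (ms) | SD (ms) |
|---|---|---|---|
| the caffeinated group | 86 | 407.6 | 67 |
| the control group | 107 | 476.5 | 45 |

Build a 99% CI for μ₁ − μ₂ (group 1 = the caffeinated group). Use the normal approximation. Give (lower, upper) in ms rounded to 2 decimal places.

Per-group SEs: s₁/√n₁ = 67/√86 = 7.2248, s₂/√n₂ = 45/√107 = 4.3503.
Unpooled SE of the difference: √(52.19773504 + 18.92511009) = 8.4334.
Margin of error = z* · SE = 2.576 × 8.4334 = 21.7244.
x̄₁ − x̄₂ = 407.6 − 476.5 = -68.9000.
CI: -68.9000 ± 21.7244 = (-90.62, -47.18).

(-90.62, -47.18)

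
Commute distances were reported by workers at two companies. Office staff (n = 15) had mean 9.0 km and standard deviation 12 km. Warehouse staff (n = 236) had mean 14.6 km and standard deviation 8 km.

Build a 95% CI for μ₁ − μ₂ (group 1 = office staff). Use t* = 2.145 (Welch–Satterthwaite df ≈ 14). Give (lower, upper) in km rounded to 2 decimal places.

(-12.34, 1.14)

Per-group SEs: s₁/√n₁ = 12/√15 = 3.0984, s₂/√n₂ = 8/√236 = 0.5208.
Unpooled SE of the difference: √(9.60008256 + 0.27123264) = 3.1419.
Margin of error = t* · SE = 2.145 × 3.1419 = 6.7394.
x̄₁ − x̄₂ = 9.0 − 14.6 = -5.6000.
CI: -5.6000 ± 6.7394 = (-12.34, 1.14).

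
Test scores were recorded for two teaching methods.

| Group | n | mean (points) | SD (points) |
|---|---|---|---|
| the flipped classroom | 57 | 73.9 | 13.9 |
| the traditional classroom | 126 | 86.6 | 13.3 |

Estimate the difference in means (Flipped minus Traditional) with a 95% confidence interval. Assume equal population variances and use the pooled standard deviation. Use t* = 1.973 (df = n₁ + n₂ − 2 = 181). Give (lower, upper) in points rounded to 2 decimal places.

(-16.95, -8.45)

s_p = √[((n₁−1)s₁² + (n₂−1)s₂²)/(n₁+n₂−2)] = √[(56·13.9² + 125·13.3²)/181] = 13.4885.
SE = 13.4885·√(1/57 + 1/126) = 2.1531.
With t* = 1.973, margin = 1.973 × 2.1531 = 4.2481.
x̄₁ − x̄₂ = 73.9 − 86.6 = -12.7000; interval -12.7000 ± 4.2481 = (-16.95, -8.45).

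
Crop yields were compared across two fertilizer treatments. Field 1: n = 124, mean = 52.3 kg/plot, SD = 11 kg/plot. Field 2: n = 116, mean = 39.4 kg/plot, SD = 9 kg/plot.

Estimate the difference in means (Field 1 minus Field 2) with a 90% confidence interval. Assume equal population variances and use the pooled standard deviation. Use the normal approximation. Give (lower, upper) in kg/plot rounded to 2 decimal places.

(10.76, 15.04)

Pooled variance s_p² = [123·11² + 115·9²] / (124+116−2) = 101.6723, so s_p = 10.0833.
SE_diff = s_p·√(1/n₁ + 1/n₂) = 10.0833·√(1/124 + 1/116) = 1.3025.
z* = 1.645; margin = 1.645 × 1.3025 = 2.1426.
Difference = 52.3 − 39.4 = 12.9000.
12.9000 ± 2.1426 → (10.76, 15.04).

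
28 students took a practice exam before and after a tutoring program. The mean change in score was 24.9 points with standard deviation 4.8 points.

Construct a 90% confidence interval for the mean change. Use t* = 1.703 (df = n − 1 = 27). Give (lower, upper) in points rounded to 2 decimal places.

This is a matched-pairs design, so SE = s_d/√n = 4.8/√28 = 0.9071.
Margin = 1.703 × 0.9071 = 1.5448; the interval is 24.9 ± 1.5448 = (23.36, 26.44).

(23.36, 26.44)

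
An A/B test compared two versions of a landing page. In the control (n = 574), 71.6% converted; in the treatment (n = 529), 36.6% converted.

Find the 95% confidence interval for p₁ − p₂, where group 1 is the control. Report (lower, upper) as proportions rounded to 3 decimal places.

Each SE is √(p̂(1−p̂)/n): √(0.7160·0.2840/574) = 0.01882 and √(0.3660·0.6340/529) = 0.02094.
SE(p̂₁ − p̂₂) = √(SE₁² + SE₂²) = √(0.0003541924 + 0.0004384836) = 0.02815, since the two samples are independent.
At 95% confidence z* = 1.960; margin = 1.960 × 0.02815 = 0.05517.
The difference is 0.7160 − 0.3660 = 0.3500, so the interval is 0.3500 ± 0.05517 = (0.295, 0.405).

(0.295, 0.405)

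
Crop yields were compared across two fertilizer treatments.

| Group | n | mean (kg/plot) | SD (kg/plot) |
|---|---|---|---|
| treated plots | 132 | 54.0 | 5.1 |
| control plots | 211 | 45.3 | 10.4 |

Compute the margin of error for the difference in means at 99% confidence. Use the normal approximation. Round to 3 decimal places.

Per-group SEs: s₁/√n₁ = 5.1/√132 = 0.4439, s₂/√n₂ = 10.4/√211 = 0.7160.
Unpooled SE of the difference: √(0.19704721 + 0.512656) = 0.8424.
Margin of error = z* · SE = 2.576 × 0.8424 = 2.1700.

2.170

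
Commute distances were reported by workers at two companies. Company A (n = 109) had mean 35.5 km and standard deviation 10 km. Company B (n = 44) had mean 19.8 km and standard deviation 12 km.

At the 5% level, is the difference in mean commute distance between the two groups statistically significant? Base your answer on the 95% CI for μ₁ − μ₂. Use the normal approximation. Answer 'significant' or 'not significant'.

SE₁ = s₁/√n₁ = 10/√109 = 0.9578; SE₂ = 12/√44 = 1.8091.
Independent samples, unequal variances: SE_diff = √(SE₁² + SE₂²) = √(0.91738084 + 3.27284281) = 2.0470.
z* = 1.960, so margin of error = 1.960 × 2.0470 = 4.0121.
Difference in means = 35.5 − 19.8 = 15.7000.
15.7000 ± 4.0121 → (11.6879, 19.7121).
The interval (11.6879, 19.7121) does not contain 0, so the difference is significant.

significant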